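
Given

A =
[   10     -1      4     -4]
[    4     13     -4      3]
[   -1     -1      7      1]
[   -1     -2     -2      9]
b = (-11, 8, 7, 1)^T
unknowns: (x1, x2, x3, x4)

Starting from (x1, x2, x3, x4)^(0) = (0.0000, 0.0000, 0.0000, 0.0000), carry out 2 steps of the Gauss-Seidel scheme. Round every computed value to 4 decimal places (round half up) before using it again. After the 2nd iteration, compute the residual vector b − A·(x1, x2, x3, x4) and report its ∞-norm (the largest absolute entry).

0.5392

Iteration 1:
  x1 = (-11 - (-1)·0.0000 - (4)·0.0000 - (-4)·0.0000) / (10) = -1.1000
  x2 = (8 - (4)·-1.1000 - (-4)·0.0000 - (3)·0.0000) / (13) = 0.9538
  x3 = (7 - (-1)·-1.1000 - (-1)·0.9538 - (1)·0.0000) / (7) = 0.9791
  x4 = (1 - (-1)·-1.1000 - (-2)·0.9538 - (-2)·0.9791) / (9) = 0.4184
Iteration 2:
  x1 = (-11 - (-1)·0.9538 - (4)·0.9791 - (-4)·0.4184) / (10) = -1.2289
  x2 = (8 - (4)·-1.2289 - (-4)·0.9791 - (3)·0.4184) / (13) = 1.1982
  x3 = (7 - (-1)·-1.2289 - (-1)·1.1982 - (1)·0.4184) / (7) = 0.9358
  x4 = (1 - (-1)·-1.2289 - (-2)·1.1982 - (-2)·0.9358) / (9) = 0.4488
Residual b − A·x = (0.5392, -0.2642, -0.0301, -0.0001); ∞-norm = 0.5392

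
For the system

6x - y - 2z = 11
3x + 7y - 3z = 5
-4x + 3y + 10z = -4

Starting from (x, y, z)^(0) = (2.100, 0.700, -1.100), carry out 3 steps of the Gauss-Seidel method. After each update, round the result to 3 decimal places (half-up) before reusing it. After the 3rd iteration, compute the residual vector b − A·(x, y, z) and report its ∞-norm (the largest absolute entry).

Iteration 1:
  x = (11 - (-1)·0.700 - (-2)·-1.100) / (6) = 1.583
  y = (5 - (3)·1.583 - (-3)·-1.100) / (7) = -0.436
  z = (-4 - (-4)·1.583 - (3)·-0.436) / (10) = 0.364
Iteration 2:
  x = (11 - (-1)·-0.436 - (-2)·0.364) / (6) = 1.882
  y = (5 - (3)·1.882 - (-3)·0.364) / (7) = 0.064
  z = (-4 - (-4)·1.882 - (3)·0.064) / (10) = 0.334
Iteration 3:
  x = (11 - (-1)·0.064 - (-2)·0.334) / (6) = 1.955
  y = (5 - (3)·1.955 - (-3)·0.334) / (7) = 0.020
  z = (-4 - (-4)·1.955 - (3)·0.020) / (10) = 0.376
Residual b − A·x = (0.042, 0.123, 0.000); ∞-norm = 0.123

0.123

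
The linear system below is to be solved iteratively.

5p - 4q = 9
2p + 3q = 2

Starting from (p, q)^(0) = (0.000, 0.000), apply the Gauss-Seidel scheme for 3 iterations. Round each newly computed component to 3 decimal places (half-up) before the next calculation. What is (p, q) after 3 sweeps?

(1.601, -0.401)

Iteration 1:
  p = (9 - (-4)·0.000) / (5) = 1.800
  q = (2 - (2)·1.800) / (3) = -0.533
Iteration 2:
  p = (9 - (-4)·-0.533) / (5) = 1.374
  q = (2 - (2)·1.374) / (3) = -0.249
Iteration 3:
  p = (9 - (-4)·-0.249) / (5) = 1.601
  q = (2 - (2)·1.601) / (3) = -0.401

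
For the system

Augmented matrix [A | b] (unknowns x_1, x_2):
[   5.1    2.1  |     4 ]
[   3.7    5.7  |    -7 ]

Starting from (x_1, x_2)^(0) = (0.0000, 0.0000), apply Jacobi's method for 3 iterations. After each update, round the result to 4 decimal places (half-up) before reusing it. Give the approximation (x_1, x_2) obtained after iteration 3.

(1.4996, -2.0654)

Iteration 1:
  x_1 = (4 - (2.1)·0.0000) / (5.1) = 0.7843
  x_2 = (-7 - (3.7)·0.0000) / (5.7) = -1.2281
Iteration 2:
  x_1 = (4 - (2.1)·-1.2281) / (5.1) = 1.2900
  x_2 = (-7 - (3.7)·0.7843) / (5.7) = -1.7372
Iteration 3:
  x_1 = (4 - (2.1)·-1.7372) / (5.1) = 1.4996
  x_2 = (-7 - (3.7)·1.2900) / (5.7) = -2.0654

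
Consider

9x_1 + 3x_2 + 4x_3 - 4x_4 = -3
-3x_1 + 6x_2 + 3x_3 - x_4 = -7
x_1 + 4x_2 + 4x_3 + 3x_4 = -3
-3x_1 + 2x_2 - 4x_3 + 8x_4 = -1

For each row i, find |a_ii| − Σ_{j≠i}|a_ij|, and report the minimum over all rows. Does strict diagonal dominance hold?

-4

row 1: |9| − (3+4+4) = -2
row 2: |6| − (3+3+1) = -1
row 3: |4| − (1+4+3) = -4
row 4: |8| − (3+2+4) = -1
minimum over rows = -4 → not strictly diagonally dominant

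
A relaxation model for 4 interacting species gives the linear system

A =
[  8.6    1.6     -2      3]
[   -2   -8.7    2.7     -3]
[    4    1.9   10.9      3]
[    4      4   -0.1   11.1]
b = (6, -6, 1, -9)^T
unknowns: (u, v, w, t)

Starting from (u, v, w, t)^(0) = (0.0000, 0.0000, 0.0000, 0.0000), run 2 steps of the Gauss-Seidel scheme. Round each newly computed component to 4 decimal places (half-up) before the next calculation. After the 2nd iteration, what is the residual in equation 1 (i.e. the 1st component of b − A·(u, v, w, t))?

Iteration 1:
  u = (6 - (1.6)·0.0000 - (-2)·0.0000 - (3)·0.0000) / (8.6) = 0.6977
  v = (-6 - (-2)·0.6977 - (2.7)·0.0000 - (-3)·0.0000) / (-8.7) = 0.5293
  w = (1 - (4)·0.6977 - (1.9)·0.5293 - (3)·0.0000) / (10.9) = -0.2566
  t = (-9 - (4)·0.6977 - (4)·0.5293 - (-0.1)·-0.2566) / (11.1) = -1.2553
Iteration 2:
  u = (6 - (1.6)·0.5293 - (-2)·-0.2566 - (3)·-1.2553) / (8.6) = 0.9774
  v = (-6 - (-2)·0.9774 - (2.7)·-0.2566 - (-3)·-1.2553) / (-8.7) = 0.8182
  w = (1 - (4)·0.9774 - (1.9)·0.8182 - (3)·-1.2553) / (10.9) = -0.0641
  t = (-9 - (4)·0.9774 - (4)·0.8182 - (-0.1)·-0.0641) / (11.1) = -1.4585
Residual b − A·x = (0.5325, -1.1293, 0.6100, 0.0005)

0.5325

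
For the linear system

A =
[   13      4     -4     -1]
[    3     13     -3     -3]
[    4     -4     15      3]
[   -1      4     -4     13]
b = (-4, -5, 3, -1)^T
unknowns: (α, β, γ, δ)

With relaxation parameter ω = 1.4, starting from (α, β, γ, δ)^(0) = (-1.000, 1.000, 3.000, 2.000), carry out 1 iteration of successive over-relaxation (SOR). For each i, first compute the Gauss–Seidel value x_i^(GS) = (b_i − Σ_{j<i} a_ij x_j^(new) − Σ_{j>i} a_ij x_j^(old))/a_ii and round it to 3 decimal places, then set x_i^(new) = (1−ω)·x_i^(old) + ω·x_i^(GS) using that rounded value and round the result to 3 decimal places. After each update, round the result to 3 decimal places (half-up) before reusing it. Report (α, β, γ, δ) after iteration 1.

(1.047, 0.339, -1.745, -1.693)

Iteration 1:
  α: GS value = (-4 - (4)·1.000 - (-4)·3.000 - (-1)·2.000) / (13) = 0.462;  α ← (1−ω)·-1.000 + ω·0.462 = 1.047
  β: GS value = (-5 - (3)·1.047 - (-3)·3.000 - (-3)·2.000) / (13) = 0.528;  β ← (1−ω)·1.000 + ω·0.528 = 0.339
  γ: GS value = (3 - (4)·1.047 - (-4)·0.339 - (3)·2.000) / (15) = -0.389;  γ ← (1−ω)·3.000 + ω·-0.389 = -1.745
  δ: GS value = (-1 - (-1)·1.047 - (4)·0.339 - (-4)·-1.745) / (13) = -0.638;  δ ← (1−ω)·2.000 + ω·-0.638 = -1.693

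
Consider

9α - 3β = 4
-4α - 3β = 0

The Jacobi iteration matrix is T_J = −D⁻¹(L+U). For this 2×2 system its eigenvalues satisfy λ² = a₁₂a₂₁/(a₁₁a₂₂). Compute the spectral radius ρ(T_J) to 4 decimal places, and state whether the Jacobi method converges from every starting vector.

0.6667

a₁₂a₂₁/(a₁₁a₂₂) = (-3)·(-4) / ((9)·(-3)) = -0.444444
ρ = √|-0.444444| = √0.444444 = 0.6667
ρ < 1, so Jacobi converges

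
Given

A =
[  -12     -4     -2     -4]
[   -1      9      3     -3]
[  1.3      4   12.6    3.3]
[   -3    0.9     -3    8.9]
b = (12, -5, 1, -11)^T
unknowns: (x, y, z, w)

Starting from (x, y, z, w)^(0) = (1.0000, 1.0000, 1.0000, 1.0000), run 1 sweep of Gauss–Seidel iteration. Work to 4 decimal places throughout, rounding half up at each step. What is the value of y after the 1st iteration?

Iteration 1:
  x = (12 - (-4)·1.0000 - (-2)·1.0000 - (-4)·1.0000) / (-12) = -1.8333
  y = (-5 - (-1)·-1.8333 - (3)·1.0000 - (-3)·1.0000) / (9) = -0.7593
  z = (1 - (1.3)·-1.8333 - (4)·-0.7593 - (3.3)·1.0000) / (12.6) = 0.2477
  w = (-11 - (-3)·-1.8333 - (0.9)·-0.7593 - (-3)·0.2477) / (8.9) = -1.6936

-0.7593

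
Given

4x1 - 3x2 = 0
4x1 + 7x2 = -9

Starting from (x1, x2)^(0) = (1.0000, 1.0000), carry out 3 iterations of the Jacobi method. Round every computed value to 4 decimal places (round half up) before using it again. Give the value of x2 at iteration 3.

-0.4898

Iteration 1:
  x1 = (0 - (-3)·1.0000) / (4) = 0.7500
  x2 = (-9 - (4)·1.0000) / (7) = -1.8571
Iteration 2:
  x1 = (0 - (-3)·-1.8571) / (4) = -1.3928
  x2 = (-9 - (4)·0.7500) / (7) = -1.7143
Iteration 3:
  x1 = (0 - (-3)·-1.7143) / (4) = -1.2857
  x2 = (-9 - (4)·-1.3928) / (7) = -0.4898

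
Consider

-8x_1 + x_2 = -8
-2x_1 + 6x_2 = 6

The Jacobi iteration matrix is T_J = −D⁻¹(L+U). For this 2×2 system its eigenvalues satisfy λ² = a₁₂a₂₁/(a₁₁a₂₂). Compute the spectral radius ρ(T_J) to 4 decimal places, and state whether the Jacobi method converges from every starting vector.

0.2041

a₁₂a₂₁/(a₁₁a₂₂) = (1)·(-2) / ((-8)·(6)) = 0.041667
ρ = √|0.041667| = √0.041667 = 0.2041
ρ < 1, so Jacobi converges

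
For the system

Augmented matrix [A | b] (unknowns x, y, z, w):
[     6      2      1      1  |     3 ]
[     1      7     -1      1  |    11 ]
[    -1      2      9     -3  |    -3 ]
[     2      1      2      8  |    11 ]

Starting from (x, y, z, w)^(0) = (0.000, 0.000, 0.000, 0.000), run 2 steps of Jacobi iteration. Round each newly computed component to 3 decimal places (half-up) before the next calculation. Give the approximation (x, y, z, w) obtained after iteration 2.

(-0.197, 1.256, -0.169, 1.137)

Iteration 1:
  x = (3 - (2)·0.000 - (1)·0.000 - (1)·0.000) / (6) = 0.500
  y = (11 - (1)·0.000 - (-1)·0.000 - (1)·0.000) / (7) = 1.571
  z = (-3 - (-1)·0.000 - (2)·0.000 - (-3)·0.000) / (9) = -0.333
  w = (11 - (2)·0.000 - (1)·0.000 - (2)·0.000) / (8) = 1.375
Iteration 2:
  x = (3 - (2)·1.571 - (1)·-0.333 - (1)·1.375) / (6) = -0.197
  y = (11 - (1)·0.500 - (-1)·-0.333 - (1)·1.375) / (7) = 1.256
  z = (-3 - (-1)·0.500 - (2)·1.571 - (-3)·1.375) / (9) = -0.169
  w = (11 - (2)·0.500 - (1)·1.571 - (2)·-0.333) / (8) = 1.137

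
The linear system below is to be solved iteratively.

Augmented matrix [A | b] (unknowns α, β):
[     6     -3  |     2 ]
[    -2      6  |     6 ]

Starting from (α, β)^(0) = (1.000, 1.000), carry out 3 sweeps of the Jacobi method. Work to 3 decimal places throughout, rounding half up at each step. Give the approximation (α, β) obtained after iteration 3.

Iteration 1:
  α = (2 - (-3)·1.000) / (6) = 0.833
  β = (6 - (-2)·1.000) / (6) = 1.333
Iteration 2:
  α = (2 - (-3)·1.333) / (6) = 1.000
  β = (6 - (-2)·0.833) / (6) = 1.278
Iteration 3:
  α = (2 - (-3)·1.278) / (6) = 0.972
  β = (6 - (-2)·1.000) / (6) = 1.333

(0.972, 1.333)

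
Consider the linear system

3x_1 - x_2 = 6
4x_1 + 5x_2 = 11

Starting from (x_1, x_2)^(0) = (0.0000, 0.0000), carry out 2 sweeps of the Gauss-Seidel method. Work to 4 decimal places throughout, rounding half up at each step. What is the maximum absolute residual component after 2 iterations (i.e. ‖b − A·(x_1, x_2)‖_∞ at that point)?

0.1600

Iteration 1:
  x_1 = (6 - (-1)·0.0000) / (3) = 2.0000
  x_2 = (11 - (4)·2.0000) / (5) = 0.6000
Iteration 2:
  x_1 = (6 - (-1)·0.6000) / (3) = 2.2000
  x_2 = (11 - (4)·2.2000) / (5) = 0.4400
Residual b − A·x = (-0.1600, 0.0000); ∞-norm = 0.1600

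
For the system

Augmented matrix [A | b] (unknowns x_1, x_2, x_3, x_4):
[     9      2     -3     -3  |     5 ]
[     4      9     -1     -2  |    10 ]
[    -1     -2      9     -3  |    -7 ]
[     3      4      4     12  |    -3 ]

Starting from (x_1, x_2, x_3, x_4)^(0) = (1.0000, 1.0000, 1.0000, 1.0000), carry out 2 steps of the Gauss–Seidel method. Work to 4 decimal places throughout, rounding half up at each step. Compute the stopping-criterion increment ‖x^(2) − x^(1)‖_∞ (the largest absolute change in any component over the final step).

0.9691

Iteration 1:
  x_1 = (5 - (2)·1.0000 - (-3)·1.0000 - (-3)·1.0000) / (9) = 1.0000
  x_2 = (10 - (4)·1.0000 - (-1)·1.0000 - (-2)·1.0000) / (9) = 1.0000
  x_3 = (-7 - (-1)·1.0000 - (-2)·1.0000 - (-3)·1.0000) / (9) = -0.1111
  x_4 = (-3 - (3)·1.0000 - (4)·1.0000 - (4)·-0.1111) / (12) = -0.7963
Iteration 2:
  x_1 = (5 - (2)·1.0000 - (-3)·-0.1111 - (-3)·-0.7963) / (9) = 0.0309
  x_2 = (10 - (4)·0.0309 - (-1)·-0.1111 - (-2)·-0.7963) / (9) = 0.9081
  x_3 = (-7 - (-1)·0.0309 - (-2)·0.9081 - (-3)·-0.7963) / (9) = -0.8380
  x_4 = (-3 - (3)·0.0309 - (4)·0.9081 - (4)·-0.8380) / (12) = -0.2811
Change: (-0.9691, -0.0919, -0.7269, 0.5152) → max |·| = 0.9691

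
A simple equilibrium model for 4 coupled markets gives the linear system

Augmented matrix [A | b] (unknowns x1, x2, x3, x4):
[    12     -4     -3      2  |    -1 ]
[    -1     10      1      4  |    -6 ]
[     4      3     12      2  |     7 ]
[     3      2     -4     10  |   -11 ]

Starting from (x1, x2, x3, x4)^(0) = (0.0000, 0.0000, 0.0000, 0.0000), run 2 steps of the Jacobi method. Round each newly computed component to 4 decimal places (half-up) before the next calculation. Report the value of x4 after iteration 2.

Iteration 1:
  x1 = (-1 - (-4)·0.0000 - (-3)·0.0000 - (2)·0.0000) / (12) = -0.0833
  x2 = (-6 - (-1)·0.0000 - (1)·0.0000 - (4)·0.0000) / (10) = -0.6000
  x3 = (7 - (4)·0.0000 - (3)·0.0000 - (2)·0.0000) / (12) = 0.5833
  x4 = (-11 - (3)·0.0000 - (2)·0.0000 - (-4)·0.0000) / (10) = -1.1000
Iteration 2:
  x1 = (-1 - (-4)·-0.6000 - (-3)·0.5833 - (2)·-1.1000) / (12) = 0.0458
  x2 = (-6 - (-1)·-0.0833 - (1)·0.5833 - (4)·-1.1000) / (10) = -0.2267
  x3 = (7 - (4)·-0.0833 - (3)·-0.6000 - (2)·-1.1000) / (12) = 0.9444
  x4 = (-11 - (3)·-0.0833 - (2)·-0.6000 - (-4)·0.5833) / (10) = -0.7217

-0.7217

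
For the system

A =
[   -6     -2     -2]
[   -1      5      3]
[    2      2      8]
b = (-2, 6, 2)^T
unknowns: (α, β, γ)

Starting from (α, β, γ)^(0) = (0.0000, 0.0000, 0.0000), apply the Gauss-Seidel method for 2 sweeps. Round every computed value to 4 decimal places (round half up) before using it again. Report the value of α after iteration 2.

Iteration 1:
  α = (-2 - (-2)·0.0000 - (-2)·0.0000) / (-6) = 0.3333
  β = (6 - (-1)·0.3333 - (3)·0.0000) / (5) = 1.2667
  γ = (2 - (2)·0.3333 - (2)·1.2667) / (8) = -0.1500
Iteration 2:
  α = (-2 - (-2)·1.2667 - (-2)·-0.1500) / (-6) = -0.0389
  β = (6 - (-1)·-0.0389 - (3)·-0.1500) / (5) = 1.2822
  γ = (2 - (2)·-0.0389 - (2)·1.2822) / (8) = -0.0608

-0.0389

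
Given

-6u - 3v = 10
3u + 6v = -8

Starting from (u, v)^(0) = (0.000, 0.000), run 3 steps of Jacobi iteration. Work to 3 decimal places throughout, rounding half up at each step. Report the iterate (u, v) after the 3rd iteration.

(-1.417, -0.833)

Iteration 1:
  u = (10 - (-3)·0.000) / (-6) = -1.667
  v = (-8 - (3)·0.000) / (6) = -1.333
Iteration 2:
  u = (10 - (-3)·-1.333) / (-6) = -1.000
  v = (-8 - (3)·-1.667) / (6) = -0.500
Iteration 3:
  u = (10 - (-3)·-0.500) / (-6) = -1.417
  v = (-8 - (3)·-1.000) / (6) = -0.833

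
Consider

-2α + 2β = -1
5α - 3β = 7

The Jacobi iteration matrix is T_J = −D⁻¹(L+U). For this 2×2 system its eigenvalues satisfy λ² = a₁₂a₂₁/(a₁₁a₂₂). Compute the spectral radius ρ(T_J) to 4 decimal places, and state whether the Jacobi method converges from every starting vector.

a₁₂a₂₁/(a₁₁a₂₂) = (2)·(5) / ((-2)·(-3)) = 1.666667
ρ = √|1.666667| = √1.666667 = 1.2910
ρ > 1, so Jacobi diverges

1.2910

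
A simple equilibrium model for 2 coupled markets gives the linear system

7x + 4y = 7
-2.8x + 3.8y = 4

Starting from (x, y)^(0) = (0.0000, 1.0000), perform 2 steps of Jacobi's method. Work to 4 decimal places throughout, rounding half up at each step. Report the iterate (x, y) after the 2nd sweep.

Iteration 1:
  x = (7 - (4)·1.0000) / (7) = 0.4286
  y = (4 - (-2.8)·0.0000) / (3.8) = 1.0526
Iteration 2:
  x = (7 - (4)·1.0526) / (7) = 0.3985
  y = (4 - (-2.8)·0.4286) / (3.8) = 1.3684

(0.3985, 1.3684)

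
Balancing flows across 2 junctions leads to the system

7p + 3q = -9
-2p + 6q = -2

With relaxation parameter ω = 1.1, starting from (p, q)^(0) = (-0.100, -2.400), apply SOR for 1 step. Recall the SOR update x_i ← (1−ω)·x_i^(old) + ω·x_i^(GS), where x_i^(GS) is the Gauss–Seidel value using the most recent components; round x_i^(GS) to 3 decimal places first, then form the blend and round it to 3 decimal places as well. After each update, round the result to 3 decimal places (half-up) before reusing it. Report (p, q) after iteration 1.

Iteration 1:
  p: GS value = (-9 - (3)·-2.400) / (7) = -0.257;  p ← (1−ω)·-0.100 + ω·-0.257 = -0.273
  q: GS value = (-2 - (-2)·-0.273) / (6) = -0.424;  q ← (1−ω)·-2.400 + ω·-0.424 = -0.226

(-0.273, -0.226)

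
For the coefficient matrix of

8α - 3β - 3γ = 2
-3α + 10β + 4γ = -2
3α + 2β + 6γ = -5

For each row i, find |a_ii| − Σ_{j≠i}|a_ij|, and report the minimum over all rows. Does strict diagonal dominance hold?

row 1: |8| − (3+3) = 2
row 2: |10| − (3+4) = 3
row 3: |6| − (3+2) = 1
minimum over rows = 1 → strictly diagonally dominant (convergence guaranteed)

1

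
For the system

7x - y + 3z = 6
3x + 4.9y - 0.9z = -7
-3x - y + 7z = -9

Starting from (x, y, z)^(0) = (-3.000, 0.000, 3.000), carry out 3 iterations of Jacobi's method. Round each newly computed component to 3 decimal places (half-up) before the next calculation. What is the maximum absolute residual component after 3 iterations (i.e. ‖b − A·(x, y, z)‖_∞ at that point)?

4.028

Iteration 1:
  x = (6 - (-1)·0.000 - (3)·3.000) / (7) = -0.429
  y = (-7 - (3)·-3.000 - (-0.9)·3.000) / (4.9) = 0.959
  z = (-9 - (-3)·-3.000 - (-1)·0.000) / (7) = -2.571
Iteration 2:
  x = (6 - (-1)·0.959 - (3)·-2.571) / (7) = 2.096
  y = (-7 - (3)·-0.429 - (-0.9)·-2.571) / (4.9) = -1.638
  z = (-9 - (-3)·-0.429 - (-1)·0.959) / (7) = -1.333
Iteration 3:
  x = (6 - (-1)·-1.638 - (3)·-1.333) / (7) = 1.194
  y = (-7 - (3)·2.096 - (-0.9)·-1.333) / (4.9) = -2.957
  z = (-9 - (-3)·2.096 - (-1)·-1.638) / (7) = -0.621
Residual b − A·x = (-3.452, 3.348, -4.028); ∞-norm = 4.028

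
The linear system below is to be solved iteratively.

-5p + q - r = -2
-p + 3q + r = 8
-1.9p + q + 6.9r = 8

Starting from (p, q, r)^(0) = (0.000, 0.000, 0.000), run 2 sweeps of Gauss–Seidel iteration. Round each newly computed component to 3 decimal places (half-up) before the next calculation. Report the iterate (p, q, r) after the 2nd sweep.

(0.787, 2.641, 0.993)

Iteration 1:
  p = (-2 - (1)·0.000 - (-1)·0.000) / (-5) = 0.400
  q = (8 - (-1)·0.400 - (1)·0.000) / (3) = 2.800
  r = (8 - (-1.9)·0.400 - (1)·2.800) / (6.9) = 0.864
Iteration 2:
  p = (-2 - (1)·2.800 - (-1)·0.864) / (-5) = 0.787
  q = (8 - (-1)·0.787 - (1)·0.864) / (3) = 2.641
  r = (8 - (-1.9)·0.787 - (1)·2.641) / (6.9) = 0.993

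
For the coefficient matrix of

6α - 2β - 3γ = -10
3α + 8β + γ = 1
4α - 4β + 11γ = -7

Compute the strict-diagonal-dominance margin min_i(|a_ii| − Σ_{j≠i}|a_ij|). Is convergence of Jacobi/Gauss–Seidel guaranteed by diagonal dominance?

row 1: |6| − (2+3) = 1
row 2: |8| − (3+1) = 4
row 3: |11| − (4+4) = 3
minimum over rows = 1 → strictly diagonally dominant (convergence guaranteed)

1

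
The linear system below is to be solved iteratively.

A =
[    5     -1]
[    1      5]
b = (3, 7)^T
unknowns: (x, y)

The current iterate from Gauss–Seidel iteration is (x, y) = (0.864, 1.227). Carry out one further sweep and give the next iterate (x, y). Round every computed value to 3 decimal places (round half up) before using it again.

One sweep:
  x = (3 - (-1)·1.227) / (5) = 0.845
  y = (7 - (1)·0.845) / (5) = 1.231

(0.845, 1.231)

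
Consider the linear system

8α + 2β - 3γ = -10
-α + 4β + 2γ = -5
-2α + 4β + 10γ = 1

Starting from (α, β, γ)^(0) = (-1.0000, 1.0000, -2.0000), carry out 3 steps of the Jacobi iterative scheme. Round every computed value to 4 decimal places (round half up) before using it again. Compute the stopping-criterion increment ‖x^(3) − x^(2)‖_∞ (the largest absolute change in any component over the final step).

Iteration 1:
  α = (-10 - (2)·1.0000 - (-3)·-2.0000) / (8) = -2.2500
  β = (-5 - (-1)·-1.0000 - (2)·-2.0000) / (4) = -0.5000
  γ = (1 - (-2)·-1.0000 - (4)·1.0000) / (10) = -0.5000
Iteration 2:
  α = (-10 - (2)·-0.5000 - (-3)·-0.5000) / (8) = -1.3125
  β = (-5 - (-1)·-2.2500 - (2)·-0.5000) / (4) = -1.5625
  γ = (1 - (-2)·-2.2500 - (4)·-0.5000) / (10) = -0.1500
Iteration 3:
  α = (-10 - (2)·-1.5625 - (-3)·-0.1500) / (8) = -0.9156
  β = (-5 - (-1)·-1.3125 - (2)·-0.1500) / (4) = -1.5031
  γ = (1 - (-2)·-1.3125 - (4)·-1.5625) / (10) = 0.4625
Change: (0.3969, 0.0594, 0.6125) → max |·| = 0.6125

0.6125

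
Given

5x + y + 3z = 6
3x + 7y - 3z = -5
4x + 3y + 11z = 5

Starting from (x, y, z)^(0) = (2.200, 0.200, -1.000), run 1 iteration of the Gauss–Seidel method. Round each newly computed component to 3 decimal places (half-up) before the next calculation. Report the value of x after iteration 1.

Iteration 1:
  x = (6 - (1)·0.200 - (3)·-1.000) / (5) = 1.760
  y = (-5 - (3)·1.760 - (-3)·-1.000) / (7) = -1.897
  z = (5 - (4)·1.760 - (3)·-1.897) / (11) = 0.332

1.760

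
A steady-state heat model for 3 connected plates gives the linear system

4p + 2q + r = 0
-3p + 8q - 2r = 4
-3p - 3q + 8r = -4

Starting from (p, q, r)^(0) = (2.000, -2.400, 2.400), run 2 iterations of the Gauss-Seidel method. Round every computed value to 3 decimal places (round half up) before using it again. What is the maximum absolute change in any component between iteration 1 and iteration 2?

1.318

Iteration 1:
  p = (0 - (2)·-2.400 - (1)·2.400) / (4) = 0.600
  q = (4 - (-3)·0.600 - (-2)·2.400) / (8) = 1.325
  r = (-4 - (-3)·0.600 - (-3)·1.325) / (8) = 0.222
Iteration 2:
  p = (0 - (2)·1.325 - (1)·0.222) / (4) = -0.718
  q = (4 - (-3)·-0.718 - (-2)·0.222) / (8) = 0.286
  r = (-4 - (-3)·-0.718 - (-3)·0.286) / (8) = -0.662
Change: (-1.318, -1.039, -0.884) → max |·| = 1.318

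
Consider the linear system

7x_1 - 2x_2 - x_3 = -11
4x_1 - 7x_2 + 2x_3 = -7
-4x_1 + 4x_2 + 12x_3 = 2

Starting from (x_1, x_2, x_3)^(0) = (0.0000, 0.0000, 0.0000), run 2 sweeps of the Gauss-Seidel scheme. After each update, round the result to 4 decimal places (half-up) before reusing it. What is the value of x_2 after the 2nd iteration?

-0.0250

Iteration 1:
  x_1 = (-11 - (-2)·0.0000 - (-1)·0.0000) / (7) = -1.5714
  x_2 = (-7 - (4)·-1.5714 - (2)·0.0000) / (-7) = 0.1021
  x_3 = (2 - (-4)·-1.5714 - (4)·0.1021) / (12) = -0.3912
Iteration 2:
  x_1 = (-11 - (-2)·0.1021 - (-1)·-0.3912) / (7) = -1.5981
  x_2 = (-7 - (4)·-1.5981 - (2)·-0.3912) / (-7) = -0.0250
  x_3 = (2 - (-4)·-1.5981 - (4)·-0.0250) / (12) = -0.3577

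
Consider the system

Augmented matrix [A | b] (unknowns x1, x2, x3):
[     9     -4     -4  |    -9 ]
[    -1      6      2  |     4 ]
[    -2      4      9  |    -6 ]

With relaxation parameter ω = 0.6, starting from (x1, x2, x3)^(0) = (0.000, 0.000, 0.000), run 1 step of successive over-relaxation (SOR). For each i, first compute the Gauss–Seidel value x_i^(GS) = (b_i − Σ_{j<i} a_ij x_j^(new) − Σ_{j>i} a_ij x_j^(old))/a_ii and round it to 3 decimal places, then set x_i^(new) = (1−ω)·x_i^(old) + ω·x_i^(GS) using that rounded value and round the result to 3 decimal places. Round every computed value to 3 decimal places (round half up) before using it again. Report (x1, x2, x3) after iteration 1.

(-0.600, 0.340, -0.571)

Iteration 1:
  x1: GS value = (-9 - (-4)·0.000 - (-4)·0.000) / (9) = -1.000;  x1 ← (1−ω)·0.000 + ω·-1.000 = -0.600
  x2: GS value = (4 - (-1)·-0.600 - (2)·0.000) / (6) = 0.567;  x2 ← (1−ω)·0.000 + ω·0.567 = 0.340
  x3: GS value = (-6 - (-2)·-0.600 - (4)·0.340) / (9) = -0.951;  x3 ← (1−ω)·0.000 + ω·-0.951 = -0.571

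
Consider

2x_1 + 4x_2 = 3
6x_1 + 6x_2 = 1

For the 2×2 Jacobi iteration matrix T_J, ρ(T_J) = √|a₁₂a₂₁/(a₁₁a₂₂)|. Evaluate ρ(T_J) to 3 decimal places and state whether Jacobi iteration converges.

1.414

a₁₂a₂₁/(a₁₁a₂₂) = (4)·(6) / ((2)·(6)) = 2.000000
ρ = √|2.000000| = √2.000000 = 1.414
ρ > 1, so Jacobi diverges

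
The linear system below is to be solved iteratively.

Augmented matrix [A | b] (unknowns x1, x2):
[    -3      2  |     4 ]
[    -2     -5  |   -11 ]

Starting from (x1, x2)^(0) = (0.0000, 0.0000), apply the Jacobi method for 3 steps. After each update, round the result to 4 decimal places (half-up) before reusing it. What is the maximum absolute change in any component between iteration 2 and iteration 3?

Iteration 1:
  x1 = (4 - (2)·0.0000) / (-3) = -1.3333
  x2 = (-11 - (-2)·0.0000) / (-5) = 2.2000
Iteration 2:
  x1 = (4 - (2)·2.2000) / (-3) = 0.1333
  x2 = (-11 - (-2)·-1.3333) / (-5) = 2.7333
Iteration 3:
  x1 = (4 - (2)·2.7333) / (-3) = 0.4889
  x2 = (-11 - (-2)·0.1333) / (-5) = 2.1467
Change: (0.3556, -0.5866) → max |·| = 0.5866

0.5866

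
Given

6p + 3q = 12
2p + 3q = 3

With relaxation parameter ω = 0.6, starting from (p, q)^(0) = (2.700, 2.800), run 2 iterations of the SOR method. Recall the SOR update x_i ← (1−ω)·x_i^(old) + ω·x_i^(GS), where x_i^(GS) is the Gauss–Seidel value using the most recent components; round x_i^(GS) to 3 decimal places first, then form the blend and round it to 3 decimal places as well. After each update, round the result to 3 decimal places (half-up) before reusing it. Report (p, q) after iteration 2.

(1.433, 0.485)

Iteration 1:
  p: GS value = (12 - (3)·2.800) / (6) = 0.600;  p ← (1−ω)·2.700 + ω·0.600 = 1.440
  q: GS value = (3 - (2)·1.440) / (3) = 0.040;  q ← (1−ω)·2.800 + ω·0.040 = 1.144
Iteration 2:
  p: GS value = (12 - (3)·1.144) / (6) = 1.428;  p ← (1−ω)·1.440 + ω·1.428 = 1.433
  q: GS value = (3 - (2)·1.433) / (3) = 0.045;  q ← (1−ω)·1.144 + ω·0.045 = 0.485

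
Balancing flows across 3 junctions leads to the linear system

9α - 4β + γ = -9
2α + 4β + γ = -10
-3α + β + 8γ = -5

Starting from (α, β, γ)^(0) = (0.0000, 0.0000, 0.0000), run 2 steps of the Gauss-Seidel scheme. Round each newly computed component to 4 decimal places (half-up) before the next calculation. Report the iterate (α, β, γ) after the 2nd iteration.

Iteration 1:
  α = (-9 - (-4)·0.0000 - (1)·0.0000) / (9) = -1.0000
  β = (-10 - (2)·-1.0000 - (1)·0.0000) / (4) = -2.0000
  γ = (-5 - (-3)·-1.0000 - (1)·-2.0000) / (8) = -0.7500
Iteration 2:
  α = (-9 - (-4)·-2.0000 - (1)·-0.7500) / (9) = -1.8056
  β = (-10 - (2)·-1.8056 - (1)·-0.7500) / (4) = -1.4097
  γ = (-5 - (-3)·-1.8056 - (1)·-1.4097) / (8) = -1.1259

(-1.8056, -1.4097, -1.1259)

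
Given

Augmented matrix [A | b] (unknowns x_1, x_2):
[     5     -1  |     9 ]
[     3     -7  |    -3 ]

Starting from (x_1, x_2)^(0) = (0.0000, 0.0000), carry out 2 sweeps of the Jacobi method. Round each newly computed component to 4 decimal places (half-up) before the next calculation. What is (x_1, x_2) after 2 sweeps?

(1.8857, 1.2000)

Iteration 1:
  x_1 = (9 - (-1)·0.0000) / (5) = 1.8000
  x_2 = (-3 - (3)·0.0000) / (-7) = 0.4286
Iteration 2:
  x_1 = (9 - (-1)·0.4286) / (5) = 1.8857
  x_2 = (-3 - (3)·1.8000) / (-7) = 1.2000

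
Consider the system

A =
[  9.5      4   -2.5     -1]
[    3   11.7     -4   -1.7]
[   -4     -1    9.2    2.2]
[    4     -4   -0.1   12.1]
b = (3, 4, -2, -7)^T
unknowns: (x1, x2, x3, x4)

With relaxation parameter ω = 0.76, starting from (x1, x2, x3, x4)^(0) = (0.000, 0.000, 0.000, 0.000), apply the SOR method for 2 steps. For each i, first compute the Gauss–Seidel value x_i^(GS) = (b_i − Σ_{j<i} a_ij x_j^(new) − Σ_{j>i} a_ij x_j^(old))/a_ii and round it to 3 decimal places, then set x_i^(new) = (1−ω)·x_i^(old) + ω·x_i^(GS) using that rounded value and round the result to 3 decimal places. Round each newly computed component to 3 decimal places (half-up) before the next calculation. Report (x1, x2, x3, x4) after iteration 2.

(0.180, 0.209, -0.024, -0.540)

Iteration 1:
  x1: GS value = (3 - (4)·0.000 - (-2.5)·0.000 - (-1)·0.000) / (9.5) = 0.316;  x1 ← (1−ω)·0.000 + ω·0.316 = 0.240
  x2: GS value = (4 - (3)·0.240 - (-4)·0.000 - (-1.7)·0.000) / (11.7) = 0.280;  x2 ← (1−ω)·0.000 + ω·0.280 = 0.213
  x3: GS value = (-2 - (-4)·0.240 - (-1)·0.213 - (2.2)·0.000) / (9.2) = -0.090;  x3 ← (1−ω)·0.000 + ω·-0.090 = -0.068
  x4: GS value = (-7 - (4)·0.240 - (-4)·0.213 - (-0.1)·-0.068) / (12.1) = -0.588;  x4 ← (1−ω)·0.000 + ω·-0.588 = -0.447
Iteration 2:
  x1: GS value = (3 - (4)·0.213 - (-2.5)·-0.068 - (-1)·-0.447) / (9.5) = 0.161;  x1 ← (1−ω)·0.240 + ω·0.161 = 0.180
  x2: GS value = (4 - (3)·0.180 - (-4)·-0.068 - (-1.7)·-0.447) / (11.7) = 0.208;  x2 ← (1−ω)·0.213 + ω·0.208 = 0.209
  x3: GS value = (-2 - (-4)·0.180 - (-1)·0.209 - (2.2)·-0.447) / (9.2) = -0.010;  x3 ← (1−ω)·-0.068 + ω·-0.010 = -0.024
  x4: GS value = (-7 - (4)·0.180 - (-4)·0.209 - (-0.1)·-0.024) / (12.1) = -0.569;  x4 ← (1−ω)·-0.447 + ω·-0.569 = -0.540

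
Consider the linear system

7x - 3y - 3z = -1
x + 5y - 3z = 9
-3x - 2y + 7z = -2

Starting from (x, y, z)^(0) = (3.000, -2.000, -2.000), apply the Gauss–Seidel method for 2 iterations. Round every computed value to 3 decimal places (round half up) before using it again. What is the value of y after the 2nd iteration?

Iteration 1:
  x = (-1 - (-3)·-2.000 - (-3)·-2.000) / (7) = -1.857
  y = (9 - (1)·-1.857 - (-3)·-2.000) / (5) = 0.971
  z = (-2 - (-3)·-1.857 - (-2)·0.971) / (7) = -0.804
Iteration 2:
  x = (-1 - (-3)·0.971 - (-3)·-0.804) / (7) = -0.071
  y = (9 - (1)·-0.071 - (-3)·-0.804) / (5) = 1.332
  z = (-2 - (-3)·-0.071 - (-2)·1.332) / (7) = 0.064

1.332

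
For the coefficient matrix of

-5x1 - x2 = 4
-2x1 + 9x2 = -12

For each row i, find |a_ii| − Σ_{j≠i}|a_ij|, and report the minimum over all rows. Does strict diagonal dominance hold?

4

row 1: |-5| − (1) = 4
row 2: |9| − (2) = 7
minimum over rows = 4 → strictly diagonally dominant (convergence guaranteed)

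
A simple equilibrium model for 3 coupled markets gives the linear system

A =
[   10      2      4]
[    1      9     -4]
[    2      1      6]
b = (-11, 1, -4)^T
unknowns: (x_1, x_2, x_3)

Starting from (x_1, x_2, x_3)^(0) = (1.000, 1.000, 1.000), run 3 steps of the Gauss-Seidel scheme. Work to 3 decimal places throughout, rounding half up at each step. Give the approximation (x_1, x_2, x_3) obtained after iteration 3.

Iteration 1:
  x_1 = (-11 - (2)·1.000 - (4)·1.000) / (10) = -1.700
  x_2 = (1 - (1)·-1.700 - (-4)·1.000) / (9) = 0.744
  x_3 = (-4 - (2)·-1.700 - (1)·0.744) / (6) = -0.224
Iteration 2:
  x_1 = (-11 - (2)·0.744 - (4)·-0.224) / (10) = -1.159
  x_2 = (1 - (1)·-1.159 - (-4)·-0.224) / (9) = 0.140
  x_3 = (-4 - (2)·-1.159 - (1)·0.140) / (6) = -0.304
Iteration 3:
  x_1 = (-11 - (2)·0.140 - (4)·-0.304) / (10) = -1.006
  x_2 = (1 - (1)·-1.006 - (-4)·-0.304) / (9) = 0.088
  x_3 = (-4 - (2)·-1.006 - (1)·0.088) / (6) = -0.346

(-1.006, 0.088, -0.346)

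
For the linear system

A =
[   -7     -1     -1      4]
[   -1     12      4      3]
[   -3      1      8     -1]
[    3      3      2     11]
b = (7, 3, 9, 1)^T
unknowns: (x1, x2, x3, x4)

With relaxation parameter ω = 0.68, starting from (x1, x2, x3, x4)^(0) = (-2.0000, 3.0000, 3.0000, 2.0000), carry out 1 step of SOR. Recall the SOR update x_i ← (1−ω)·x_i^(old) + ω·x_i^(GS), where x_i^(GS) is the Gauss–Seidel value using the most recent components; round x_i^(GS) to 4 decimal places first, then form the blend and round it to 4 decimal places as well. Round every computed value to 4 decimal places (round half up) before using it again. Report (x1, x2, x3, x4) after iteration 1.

(-1.1257, 0.0462, 1.6040, 0.7037)

Iteration 1:
  x1: GS value = (7 - (-1)·3.0000 - (-1)·3.0000 - (4)·2.0000) / (-7) = -0.7143;  x1 ← (1−ω)·-2.0000 + ω·-0.7143 = -1.1257
  x2: GS value = (3 - (-1)·-1.1257 - (4)·3.0000 - (3)·2.0000) / (12) = -1.3438;  x2 ← (1−ω)·3.0000 + ω·-1.3438 = 0.0462
  x3: GS value = (9 - (-3)·-1.1257 - (1)·0.0462 - (-1)·2.0000) / (8) = 0.9471;  x3 ← (1−ω)·3.0000 + ω·0.9471 = 1.6040
  x4: GS value = (1 - (3)·-1.1257 - (3)·0.0462 - (2)·1.6040) / (11) = 0.0937;  x4 ← (1−ω)·2.0000 + ω·0.0937 = 0.7037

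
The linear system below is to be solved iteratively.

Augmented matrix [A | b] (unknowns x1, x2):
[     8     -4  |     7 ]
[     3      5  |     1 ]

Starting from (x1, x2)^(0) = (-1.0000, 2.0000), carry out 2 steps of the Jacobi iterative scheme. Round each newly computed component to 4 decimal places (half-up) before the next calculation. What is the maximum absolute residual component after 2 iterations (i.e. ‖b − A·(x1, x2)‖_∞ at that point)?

6.9000

Iteration 1:
  x1 = (7 - (-4)·2.0000) / (8) = 1.8750
  x2 = (1 - (3)·-1.0000) / (5) = 0.8000
Iteration 2:
  x1 = (7 - (-4)·0.8000) / (8) = 1.2750
  x2 = (1 - (3)·1.8750) / (5) = -0.9250
Residual b − A·x = (-6.9000, 1.8000); ∞-norm = 6.9000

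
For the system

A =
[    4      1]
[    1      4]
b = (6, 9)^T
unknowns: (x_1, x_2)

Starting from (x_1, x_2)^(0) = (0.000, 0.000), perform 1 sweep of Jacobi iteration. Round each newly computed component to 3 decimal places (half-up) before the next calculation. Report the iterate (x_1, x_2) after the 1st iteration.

(1.500, 2.250)

Iteration 1:
  x_1 = (6 - (1)·0.000) / (4) = 1.500
  x_2 = (9 - (1)·0.000) / (4) = 2.250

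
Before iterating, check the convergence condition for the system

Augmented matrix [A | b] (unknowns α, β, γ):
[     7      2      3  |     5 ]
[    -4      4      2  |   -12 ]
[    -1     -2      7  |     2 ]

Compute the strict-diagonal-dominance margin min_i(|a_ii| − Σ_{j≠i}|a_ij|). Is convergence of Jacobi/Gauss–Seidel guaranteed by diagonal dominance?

row 1: |7| − (2+3) = 2
row 2: |4| − (4+2) = -2
row 3: |7| − (1+2) = 4
minimum over rows = -2 → not strictly diagonally dominant

-2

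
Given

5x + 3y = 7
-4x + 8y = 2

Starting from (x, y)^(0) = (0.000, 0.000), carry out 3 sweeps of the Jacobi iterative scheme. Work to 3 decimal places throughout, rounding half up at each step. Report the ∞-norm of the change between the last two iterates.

0.420

Iteration 1:
  x = (7 - (3)·0.000) / (5) = 1.400
  y = (2 - (-4)·0.000) / (8) = 0.250
Iteration 2:
  x = (7 - (3)·0.250) / (5) = 1.250
  y = (2 - (-4)·1.400) / (8) = 0.950
Iteration 3:
  x = (7 - (3)·0.950) / (5) = 0.830
  y = (2 - (-4)·1.250) / (8) = 0.875
Change: (-0.420, -0.075) → max |·| = 0.420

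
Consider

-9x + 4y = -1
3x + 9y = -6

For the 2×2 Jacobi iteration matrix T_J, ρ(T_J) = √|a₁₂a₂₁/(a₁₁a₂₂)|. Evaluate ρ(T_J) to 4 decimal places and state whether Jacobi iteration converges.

a₁₂a₂₁/(a₁₁a₂₂) = (4)·(3) / ((-9)·(9)) = -0.148148
ρ = √|-0.148148| = √0.148148 = 0.3849
ρ < 1, so Jacobi converges

0.3849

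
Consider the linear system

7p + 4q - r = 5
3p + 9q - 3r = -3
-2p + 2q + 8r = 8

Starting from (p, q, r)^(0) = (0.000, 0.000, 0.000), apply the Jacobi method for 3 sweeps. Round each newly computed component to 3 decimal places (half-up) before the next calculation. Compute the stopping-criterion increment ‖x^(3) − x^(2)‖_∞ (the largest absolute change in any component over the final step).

Iteration 1:
  p = (5 - (4)·0.000 - (-1)·0.000) / (7) = 0.714
  q = (-3 - (3)·0.000 - (-3)·0.000) / (9) = -0.333
  r = (8 - (-2)·0.000 - (2)·0.000) / (8) = 1.000
Iteration 2:
  p = (5 - (4)·-0.333 - (-1)·1.000) / (7) = 1.047
  q = (-3 - (3)·0.714 - (-3)·1.000) / (9) = -0.238
  r = (8 - (-2)·0.714 - (2)·-0.333) / (8) = 1.262
Iteration 3:
  p = (5 - (4)·-0.238 - (-1)·1.262) / (7) = 1.031
  q = (-3 - (3)·1.047 - (-3)·1.262) / (9) = -0.262
  r = (8 - (-2)·1.047 - (2)·-0.238) / (8) = 1.321
Change: (-0.016, -0.024, 0.059) → max |·| = 0.059

0.059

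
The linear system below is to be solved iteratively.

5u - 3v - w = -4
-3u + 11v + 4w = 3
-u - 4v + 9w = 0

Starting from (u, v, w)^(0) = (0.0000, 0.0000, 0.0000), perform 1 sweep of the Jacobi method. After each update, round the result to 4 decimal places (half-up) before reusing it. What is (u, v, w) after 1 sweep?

Iteration 1:
  u = (-4 - (-3)·0.0000 - (-1)·0.0000) / (5) = -0.8000
  v = (3 - (-3)·0.0000 - (4)·0.0000) / (11) = 0.2727
  w = (0 - (-1)·0.0000 - (-4)·0.0000) / (9) = 0.0000

(-0.8000, 0.2727, 0.0000)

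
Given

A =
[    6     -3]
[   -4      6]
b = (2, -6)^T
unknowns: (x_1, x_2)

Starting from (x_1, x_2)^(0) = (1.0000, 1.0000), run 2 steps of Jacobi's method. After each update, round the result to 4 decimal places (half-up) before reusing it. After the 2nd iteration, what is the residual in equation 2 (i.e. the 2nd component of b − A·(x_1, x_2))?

-2.6662

Iteration 1:
  x_1 = (2 - (-3)·1.0000) / (6) = 0.8333
  x_2 = (-6 - (-4)·1.0000) / (6) = -0.3333
Iteration 2:
  x_1 = (2 - (-3)·-0.3333) / (6) = 0.1667
  x_2 = (-6 - (-4)·0.8333) / (6) = -0.4445
Residual b − A·x = (-0.3337, -2.6662)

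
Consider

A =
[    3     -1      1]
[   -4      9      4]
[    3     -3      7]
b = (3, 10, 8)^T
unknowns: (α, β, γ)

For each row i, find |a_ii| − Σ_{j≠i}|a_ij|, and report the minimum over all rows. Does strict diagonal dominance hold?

1

row 1: |3| − (1+1) = 1
row 2: |9| − (4+4) = 1
row 3: |7| − (3+3) = 1
minimum over rows = 1 → strictly diagonally dominant (convergence guaranteed)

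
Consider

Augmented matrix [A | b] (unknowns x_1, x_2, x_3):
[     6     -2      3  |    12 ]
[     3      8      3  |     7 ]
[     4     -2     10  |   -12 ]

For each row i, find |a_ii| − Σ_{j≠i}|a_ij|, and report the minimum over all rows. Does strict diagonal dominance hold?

row 1: |6| − (2+3) = 1
row 2: |8| − (3+3) = 2
row 3: |10| − (4+2) = 4
minimum over rows = 1 → strictly diagonally dominant (convergence guaranteed)

1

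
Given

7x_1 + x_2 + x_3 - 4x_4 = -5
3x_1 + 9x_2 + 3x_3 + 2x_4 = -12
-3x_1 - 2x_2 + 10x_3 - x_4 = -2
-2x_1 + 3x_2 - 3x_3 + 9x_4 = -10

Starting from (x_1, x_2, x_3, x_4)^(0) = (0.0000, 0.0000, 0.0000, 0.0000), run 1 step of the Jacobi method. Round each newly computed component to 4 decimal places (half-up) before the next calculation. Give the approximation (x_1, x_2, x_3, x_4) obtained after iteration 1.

(-0.7143, -1.3333, -0.2000, -1.1111)

Iteration 1:
  x_1 = (-5 - (1)·0.0000 - (1)·0.0000 - (-4)·0.0000) / (7) = -0.7143
  x_2 = (-12 - (3)·0.0000 - (3)·0.0000 - (2)·0.0000) / (9) = -1.3333
  x_3 = (-2 - (-3)·0.0000 - (-2)·0.0000 - (-1)·0.0000) / (10) = -0.2000
  x_4 = (-10 - (-2)·0.0000 - (3)·0.0000 - (-3)·0.0000) / (9) = -1.1111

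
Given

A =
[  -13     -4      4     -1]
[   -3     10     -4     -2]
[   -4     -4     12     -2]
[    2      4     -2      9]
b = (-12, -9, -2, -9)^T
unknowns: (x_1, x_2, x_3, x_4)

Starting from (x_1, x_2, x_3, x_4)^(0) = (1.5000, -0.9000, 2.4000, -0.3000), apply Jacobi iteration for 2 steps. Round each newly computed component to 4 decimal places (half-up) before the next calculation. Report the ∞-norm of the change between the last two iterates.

1.2396

Iteration 1:
  x_1 = (-12 - (-4)·-0.9000 - (4)·2.4000 - (-1)·-0.3000) / (-13) = 1.9615
  x_2 = (-9 - (-3)·1.5000 - (-4)·2.4000 - (-2)·-0.3000) / (10) = 0.4500
  x_3 = (-2 - (-4)·1.5000 - (-4)·-0.9000 - (-2)·-0.3000) / (12) = -0.0167
  x_4 = (-9 - (2)·1.5000 - (4)·-0.9000 - (-2)·2.4000) / (9) = -0.4000
Iteration 2:
  x_1 = (-12 - (-4)·0.4500 - (4)·-0.0167 - (-1)·-0.4000) / (-13) = 0.8102
  x_2 = (-9 - (-3)·1.9615 - (-4)·-0.0167 - (-2)·-0.4000) / (10) = -0.3982
  x_3 = (-2 - (-4)·1.9615 - (-4)·0.4500 - (-2)·-0.4000) / (12) = 0.5705
  x_4 = (-9 - (2)·1.9615 - (4)·0.4500 - (-2)·-0.0167) / (9) = -1.6396
Change: (-1.1513, -0.8482, 0.5872, -1.2396) → max |·| = 1.2396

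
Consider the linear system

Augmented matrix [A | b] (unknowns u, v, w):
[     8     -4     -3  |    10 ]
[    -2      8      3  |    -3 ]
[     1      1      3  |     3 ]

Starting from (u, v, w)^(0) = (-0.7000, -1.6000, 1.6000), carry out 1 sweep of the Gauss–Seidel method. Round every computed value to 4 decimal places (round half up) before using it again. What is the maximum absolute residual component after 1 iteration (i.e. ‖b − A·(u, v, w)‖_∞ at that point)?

2.1375

Iteration 1:
  u = (10 - (-4)·-1.6000 - (-3)·1.6000) / (8) = 1.0500
  v = (-3 - (-2)·1.0500 - (3)·1.6000) / (8) = -0.7125
  w = (3 - (1)·1.0500 - (1)·-0.7125) / (3) = 0.8875
Residual b − A·x = (1.4125, 2.1375, 0.0000); ∞-norm = 2.1375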